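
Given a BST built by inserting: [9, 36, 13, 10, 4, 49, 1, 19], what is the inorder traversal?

Tree insertion order: [9, 36, 13, 10, 4, 49, 1, 19]
Tree (level-order array): [9, 4, 36, 1, None, 13, 49, None, None, 10, 19]
Inorder traversal: [1, 4, 9, 10, 13, 19, 36, 49]


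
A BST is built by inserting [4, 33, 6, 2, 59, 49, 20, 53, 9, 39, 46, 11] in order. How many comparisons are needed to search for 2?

Search path for 2: 4 -> 2
Found: True
Comparisons: 2


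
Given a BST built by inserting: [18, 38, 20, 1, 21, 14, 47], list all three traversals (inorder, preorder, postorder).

Tree insertion order: [18, 38, 20, 1, 21, 14, 47]
Tree (level-order array): [18, 1, 38, None, 14, 20, 47, None, None, None, 21]
Inorder (L, root, R): [1, 14, 18, 20, 21, 38, 47]
Preorder (root, L, R): [18, 1, 14, 38, 20, 21, 47]
Postorder (L, R, root): [14, 1, 21, 20, 47, 38, 18]


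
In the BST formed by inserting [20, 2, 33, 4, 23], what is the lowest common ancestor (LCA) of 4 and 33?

Tree insertion order: [20, 2, 33, 4, 23]
Tree (level-order array): [20, 2, 33, None, 4, 23]
In a BST, the LCA of p=4, q=33 is the first node v on the
root-to-leaf path with p <= v <= q (go left if both < v, right if both > v).
Walk from root:
  at 20: 4 <= 20 <= 33, this is the LCA
LCA = 20


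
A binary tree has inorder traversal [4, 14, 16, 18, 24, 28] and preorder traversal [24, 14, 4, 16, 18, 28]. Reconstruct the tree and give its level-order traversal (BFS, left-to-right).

Inorder:  [4, 14, 16, 18, 24, 28]
Preorder: [24, 14, 4, 16, 18, 28]
Algorithm: preorder visits root first, so consume preorder in order;
for each root, split the current inorder slice at that value into
left-subtree inorder and right-subtree inorder, then recurse.
Recursive splits:
  root=24; inorder splits into left=[4, 14, 16, 18], right=[28]
  root=14; inorder splits into left=[4], right=[16, 18]
  root=4; inorder splits into left=[], right=[]
  root=16; inorder splits into left=[], right=[18]
  root=18; inorder splits into left=[], right=[]
  root=28; inorder splits into left=[], right=[]
Reconstructed level-order: [24, 14, 28, 4, 16, 18]


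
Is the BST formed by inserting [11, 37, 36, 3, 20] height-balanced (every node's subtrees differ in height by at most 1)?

Tree (level-order array): [11, 3, 37, None, None, 36, None, 20]
Definition: a tree is height-balanced if, at every node, |h(left) - h(right)| <= 1 (empty subtree has height -1).
Bottom-up per-node check:
  node 3: h_left=-1, h_right=-1, diff=0 [OK], height=0
  node 20: h_left=-1, h_right=-1, diff=0 [OK], height=0
  node 36: h_left=0, h_right=-1, diff=1 [OK], height=1
  node 37: h_left=1, h_right=-1, diff=2 [FAIL (|1--1|=2 > 1)], height=2
  node 11: h_left=0, h_right=2, diff=2 [FAIL (|0-2|=2 > 1)], height=3
Node 37 violates the condition: |1 - -1| = 2 > 1.
Result: Not balanced


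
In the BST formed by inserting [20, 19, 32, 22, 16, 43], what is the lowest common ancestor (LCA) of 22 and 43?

Tree insertion order: [20, 19, 32, 22, 16, 43]
Tree (level-order array): [20, 19, 32, 16, None, 22, 43]
In a BST, the LCA of p=22, q=43 is the first node v on the
root-to-leaf path with p <= v <= q (go left if both < v, right if both > v).
Walk from root:
  at 20: both 22 and 43 > 20, go right
  at 32: 22 <= 32 <= 43, this is the LCA
LCA = 32


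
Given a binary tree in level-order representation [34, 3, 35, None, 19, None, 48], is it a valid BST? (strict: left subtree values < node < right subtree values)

Level-order array: [34, 3, 35, None, 19, None, 48]
Validate using subtree bounds (lo, hi): at each node, require lo < value < hi,
then recurse left with hi=value and right with lo=value.
Preorder trace (stopping at first violation):
  at node 34 with bounds (-inf, +inf): OK
  at node 3 with bounds (-inf, 34): OK
  at node 19 with bounds (3, 34): OK
  at node 35 with bounds (34, +inf): OK
  at node 48 with bounds (35, +inf): OK
No violation found at any node.
Result: Valid BST


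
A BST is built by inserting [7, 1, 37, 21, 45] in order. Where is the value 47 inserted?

Starting tree (level order): [7, 1, 37, None, None, 21, 45]
Insertion path: 7 -> 37 -> 45
Result: insert 47 as right child of 45
Final tree (level order): [7, 1, 37, None, None, 21, 45, None, None, None, 47]


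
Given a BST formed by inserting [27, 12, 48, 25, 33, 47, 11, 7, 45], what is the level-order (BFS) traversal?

Tree insertion order: [27, 12, 48, 25, 33, 47, 11, 7, 45]
Tree (level-order array): [27, 12, 48, 11, 25, 33, None, 7, None, None, None, None, 47, None, None, 45]
BFS from the root, enqueuing left then right child of each popped node:
  queue [27] -> pop 27, enqueue [12, 48], visited so far: [27]
  queue [12, 48] -> pop 12, enqueue [11, 25], visited so far: [27, 12]
  queue [48, 11, 25] -> pop 48, enqueue [33], visited so far: [27, 12, 48]
  queue [11, 25, 33] -> pop 11, enqueue [7], visited so far: [27, 12, 48, 11]
  queue [25, 33, 7] -> pop 25, enqueue [none], visited so far: [27, 12, 48, 11, 25]
  queue [33, 7] -> pop 33, enqueue [47], visited so far: [27, 12, 48, 11, 25, 33]
  queue [7, 47] -> pop 7, enqueue [none], visited so far: [27, 12, 48, 11, 25, 33, 7]
  queue [47] -> pop 47, enqueue [45], visited so far: [27, 12, 48, 11, 25, 33, 7, 47]
  queue [45] -> pop 45, enqueue [none], visited so far: [27, 12, 48, 11, 25, 33, 7, 47, 45]
Result: [27, 12, 48, 11, 25, 33, 7, 47, 45]


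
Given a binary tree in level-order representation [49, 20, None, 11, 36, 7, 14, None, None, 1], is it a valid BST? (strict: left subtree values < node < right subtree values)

Level-order array: [49, 20, None, 11, 36, 7, 14, None, None, 1]
Validate using subtree bounds (lo, hi): at each node, require lo < value < hi,
then recurse left with hi=value and right with lo=value.
Preorder trace (stopping at first violation):
  at node 49 with bounds (-inf, +inf): OK
  at node 20 with bounds (-inf, 49): OK
  at node 11 with bounds (-inf, 20): OK
  at node 7 with bounds (-inf, 11): OK
  at node 1 with bounds (-inf, 7): OK
  at node 14 with bounds (11, 20): OK
  at node 36 with bounds (20, 49): OK
No violation found at any node.
Result: Valid BST


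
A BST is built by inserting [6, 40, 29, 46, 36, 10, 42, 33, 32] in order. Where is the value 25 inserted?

Starting tree (level order): [6, None, 40, 29, 46, 10, 36, 42, None, None, None, 33, None, None, None, 32]
Insertion path: 6 -> 40 -> 29 -> 10
Result: insert 25 as right child of 10
Final tree (level order): [6, None, 40, 29, 46, 10, 36, 42, None, None, 25, 33, None, None, None, None, None, 32]


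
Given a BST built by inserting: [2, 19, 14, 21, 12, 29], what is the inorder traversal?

Tree insertion order: [2, 19, 14, 21, 12, 29]
Tree (level-order array): [2, None, 19, 14, 21, 12, None, None, 29]
Inorder traversal: [2, 12, 14, 19, 21, 29]


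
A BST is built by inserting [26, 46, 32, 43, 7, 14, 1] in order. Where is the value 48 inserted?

Starting tree (level order): [26, 7, 46, 1, 14, 32, None, None, None, None, None, None, 43]
Insertion path: 26 -> 46
Result: insert 48 as right child of 46
Final tree (level order): [26, 7, 46, 1, 14, 32, 48, None, None, None, None, None, 43]


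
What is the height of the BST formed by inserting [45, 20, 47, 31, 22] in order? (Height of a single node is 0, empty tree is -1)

Insertion order: [45, 20, 47, 31, 22]
Tree (level-order array): [45, 20, 47, None, 31, None, None, 22]
Compute height bottom-up (empty subtree = -1):
  height(22) = 1 + max(-1, -1) = 0
  height(31) = 1 + max(0, -1) = 1
  height(20) = 1 + max(-1, 1) = 2
  height(47) = 1 + max(-1, -1) = 0
  height(45) = 1 + max(2, 0) = 3
Height = 3


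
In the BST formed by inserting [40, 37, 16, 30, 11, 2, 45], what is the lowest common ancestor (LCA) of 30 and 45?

Tree insertion order: [40, 37, 16, 30, 11, 2, 45]
Tree (level-order array): [40, 37, 45, 16, None, None, None, 11, 30, 2]
In a BST, the LCA of p=30, q=45 is the first node v on the
root-to-leaf path with p <= v <= q (go left if both < v, right if both > v).
Walk from root:
  at 40: 30 <= 40 <= 45, this is the LCA
LCA = 40


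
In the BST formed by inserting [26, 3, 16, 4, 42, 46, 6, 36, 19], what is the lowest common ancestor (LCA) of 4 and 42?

Tree insertion order: [26, 3, 16, 4, 42, 46, 6, 36, 19]
Tree (level-order array): [26, 3, 42, None, 16, 36, 46, 4, 19, None, None, None, None, None, 6]
In a BST, the LCA of p=4, q=42 is the first node v on the
root-to-leaf path with p <= v <= q (go left if both < v, right if both > v).
Walk from root:
  at 26: 4 <= 26 <= 42, this is the LCA
LCA = 26


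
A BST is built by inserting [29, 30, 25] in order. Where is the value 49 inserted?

Starting tree (level order): [29, 25, 30]
Insertion path: 29 -> 30
Result: insert 49 as right child of 30
Final tree (level order): [29, 25, 30, None, None, None, 49]


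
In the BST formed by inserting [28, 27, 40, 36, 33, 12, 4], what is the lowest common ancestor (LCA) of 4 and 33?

Tree insertion order: [28, 27, 40, 36, 33, 12, 4]
Tree (level-order array): [28, 27, 40, 12, None, 36, None, 4, None, 33]
In a BST, the LCA of p=4, q=33 is the first node v on the
root-to-leaf path with p <= v <= q (go left if both < v, right if both > v).
Walk from root:
  at 28: 4 <= 28 <= 33, this is the LCA
LCA = 28


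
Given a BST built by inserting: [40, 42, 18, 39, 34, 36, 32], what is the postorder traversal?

Tree insertion order: [40, 42, 18, 39, 34, 36, 32]
Tree (level-order array): [40, 18, 42, None, 39, None, None, 34, None, 32, 36]
Postorder traversal: [32, 36, 34, 39, 18, 42, 40]


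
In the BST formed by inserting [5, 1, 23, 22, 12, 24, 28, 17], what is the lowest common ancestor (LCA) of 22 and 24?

Tree insertion order: [5, 1, 23, 22, 12, 24, 28, 17]
Tree (level-order array): [5, 1, 23, None, None, 22, 24, 12, None, None, 28, None, 17]
In a BST, the LCA of p=22, q=24 is the first node v on the
root-to-leaf path with p <= v <= q (go left if both < v, right if both > v).
Walk from root:
  at 5: both 22 and 24 > 5, go right
  at 23: 22 <= 23 <= 24, this is the LCA
LCA = 23


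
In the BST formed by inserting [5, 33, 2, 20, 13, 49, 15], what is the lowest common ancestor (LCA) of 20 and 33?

Tree insertion order: [5, 33, 2, 20, 13, 49, 15]
Tree (level-order array): [5, 2, 33, None, None, 20, 49, 13, None, None, None, None, 15]
In a BST, the LCA of p=20, q=33 is the first node v on the
root-to-leaf path with p <= v <= q (go left if both < v, right if both > v).
Walk from root:
  at 5: both 20 and 33 > 5, go right
  at 33: 20 <= 33 <= 33, this is the LCA
LCA = 33


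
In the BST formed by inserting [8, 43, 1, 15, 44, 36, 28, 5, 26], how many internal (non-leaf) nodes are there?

Tree built from: [8, 43, 1, 15, 44, 36, 28, 5, 26]
Tree (level-order array): [8, 1, 43, None, 5, 15, 44, None, None, None, 36, None, None, 28, None, 26]
Rule: An internal node has at least one child.
Per-node child counts:
  node 8: 2 child(ren)
  node 1: 1 child(ren)
  node 5: 0 child(ren)
  node 43: 2 child(ren)
  node 15: 1 child(ren)
  node 36: 1 child(ren)
  node 28: 1 child(ren)
  node 26: 0 child(ren)
  node 44: 0 child(ren)
Matching nodes: [8, 1, 43, 15, 36, 28]
Count of internal (non-leaf) nodes: 6


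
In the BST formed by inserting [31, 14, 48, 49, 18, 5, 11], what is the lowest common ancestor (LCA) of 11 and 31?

Tree insertion order: [31, 14, 48, 49, 18, 5, 11]
Tree (level-order array): [31, 14, 48, 5, 18, None, 49, None, 11]
In a BST, the LCA of p=11, q=31 is the first node v on the
root-to-leaf path with p <= v <= q (go left if both < v, right if both > v).
Walk from root:
  at 31: 11 <= 31 <= 31, this is the LCA
LCA = 31


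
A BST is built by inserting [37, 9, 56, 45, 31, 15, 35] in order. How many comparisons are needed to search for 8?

Search path for 8: 37 -> 9
Found: False
Comparisons: 2


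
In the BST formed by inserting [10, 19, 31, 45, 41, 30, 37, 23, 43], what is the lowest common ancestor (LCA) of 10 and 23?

Tree insertion order: [10, 19, 31, 45, 41, 30, 37, 23, 43]
Tree (level-order array): [10, None, 19, None, 31, 30, 45, 23, None, 41, None, None, None, 37, 43]
In a BST, the LCA of p=10, q=23 is the first node v on the
root-to-leaf path with p <= v <= q (go left if both < v, right if both > v).
Walk from root:
  at 10: 10 <= 10 <= 23, this is the LCA
LCA = 10


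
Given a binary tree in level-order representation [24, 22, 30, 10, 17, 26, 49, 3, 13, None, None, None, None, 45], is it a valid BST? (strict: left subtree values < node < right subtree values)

Level-order array: [24, 22, 30, 10, 17, 26, 49, 3, 13, None, None, None, None, 45]
Validate using subtree bounds (lo, hi): at each node, require lo < value < hi,
then recurse left with hi=value and right with lo=value.
Preorder trace (stopping at first violation):
  at node 24 with bounds (-inf, +inf): OK
  at node 22 with bounds (-inf, 24): OK
  at node 10 with bounds (-inf, 22): OK
  at node 3 with bounds (-inf, 10): OK
  at node 13 with bounds (10, 22): OK
  at node 17 with bounds (22, 24): VIOLATION
Node 17 violates its bound: not (22 < 17 < 24).
Result: Not a valid BST


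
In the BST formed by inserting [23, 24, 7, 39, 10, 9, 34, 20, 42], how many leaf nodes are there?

Tree built from: [23, 24, 7, 39, 10, 9, 34, 20, 42]
Tree (level-order array): [23, 7, 24, None, 10, None, 39, 9, 20, 34, 42]
Rule: A leaf has 0 children.
Per-node child counts:
  node 23: 2 child(ren)
  node 7: 1 child(ren)
  node 10: 2 child(ren)
  node 9: 0 child(ren)
  node 20: 0 child(ren)
  node 24: 1 child(ren)
  node 39: 2 child(ren)
  node 34: 0 child(ren)
  node 42: 0 child(ren)
Matching nodes: [9, 20, 34, 42]
Count of leaf nodes: 4


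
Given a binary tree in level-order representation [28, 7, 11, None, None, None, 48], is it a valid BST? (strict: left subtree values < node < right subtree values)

Level-order array: [28, 7, 11, None, None, None, 48]
Validate using subtree bounds (lo, hi): at each node, require lo < value < hi,
then recurse left with hi=value and right with lo=value.
Preorder trace (stopping at first violation):
  at node 28 with bounds (-inf, +inf): OK
  at node 7 with bounds (-inf, 28): OK
  at node 11 with bounds (28, +inf): VIOLATION
Node 11 violates its bound: not (28 < 11 < +inf).
Result: Not a valid BST


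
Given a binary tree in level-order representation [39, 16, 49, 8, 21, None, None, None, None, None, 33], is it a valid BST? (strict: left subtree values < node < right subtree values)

Level-order array: [39, 16, 49, 8, 21, None, None, None, None, None, 33]
Validate using subtree bounds (lo, hi): at each node, require lo < value < hi,
then recurse left with hi=value and right with lo=value.
Preorder trace (stopping at first violation):
  at node 39 with bounds (-inf, +inf): OK
  at node 16 with bounds (-inf, 39): OK
  at node 8 with bounds (-inf, 16): OK
  at node 21 with bounds (16, 39): OK
  at node 33 with bounds (21, 39): OK
  at node 49 with bounds (39, +inf): OK
No violation found at any node.
Result: Valid BST


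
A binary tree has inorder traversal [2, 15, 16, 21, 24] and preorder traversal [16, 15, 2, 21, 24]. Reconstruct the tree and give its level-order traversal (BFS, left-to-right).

Inorder:  [2, 15, 16, 21, 24]
Preorder: [16, 15, 2, 21, 24]
Algorithm: preorder visits root first, so consume preorder in order;
for each root, split the current inorder slice at that value into
left-subtree inorder and right-subtree inorder, then recurse.
Recursive splits:
  root=16; inorder splits into left=[2, 15], right=[21, 24]
  root=15; inorder splits into left=[2], right=[]
  root=2; inorder splits into left=[], right=[]
  root=21; inorder splits into left=[], right=[24]
  root=24; inorder splits into left=[], right=[]
Reconstructed level-order: [16, 15, 21, 2, 24]


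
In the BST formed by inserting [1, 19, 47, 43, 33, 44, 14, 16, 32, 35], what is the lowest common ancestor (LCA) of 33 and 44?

Tree insertion order: [1, 19, 47, 43, 33, 44, 14, 16, 32, 35]
Tree (level-order array): [1, None, 19, 14, 47, None, 16, 43, None, None, None, 33, 44, 32, 35]
In a BST, the LCA of p=33, q=44 is the first node v on the
root-to-leaf path with p <= v <= q (go left if both < v, right if both > v).
Walk from root:
  at 1: both 33 and 44 > 1, go right
  at 19: both 33 and 44 > 19, go right
  at 47: both 33 and 44 < 47, go left
  at 43: 33 <= 43 <= 44, this is the LCA
LCA = 43


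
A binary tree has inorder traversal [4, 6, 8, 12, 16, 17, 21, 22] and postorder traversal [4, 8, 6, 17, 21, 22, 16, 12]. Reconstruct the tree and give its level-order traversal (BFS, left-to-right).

Inorder:   [4, 6, 8, 12, 16, 17, 21, 22]
Postorder: [4, 8, 6, 17, 21, 22, 16, 12]
Algorithm: postorder visits root last, so walk postorder right-to-left;
each value is the root of the current inorder slice — split it at that
value, recurse on the right subtree first, then the left.
Recursive splits:
  root=12; inorder splits into left=[4, 6, 8], right=[16, 17, 21, 22]
  root=16; inorder splits into left=[], right=[17, 21, 22]
  root=22; inorder splits into left=[17, 21], right=[]
  root=21; inorder splits into left=[17], right=[]
  root=17; inorder splits into left=[], right=[]
  root=6; inorder splits into left=[4], right=[8]
  root=8; inorder splits into left=[], right=[]
  root=4; inorder splits into left=[], right=[]
Reconstructed level-order: [12, 6, 16, 4, 8, 22, 21, 17]


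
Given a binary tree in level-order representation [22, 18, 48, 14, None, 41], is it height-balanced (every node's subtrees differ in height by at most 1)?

Tree (level-order array): [22, 18, 48, 14, None, 41]
Definition: a tree is height-balanced if, at every node, |h(left) - h(right)| <= 1 (empty subtree has height -1).
Bottom-up per-node check:
  node 14: h_left=-1, h_right=-1, diff=0 [OK], height=0
  node 18: h_left=0, h_right=-1, diff=1 [OK], height=1
  node 41: h_left=-1, h_right=-1, diff=0 [OK], height=0
  node 48: h_left=0, h_right=-1, diff=1 [OK], height=1
  node 22: h_left=1, h_right=1, diff=0 [OK], height=2
All nodes satisfy the balance condition.
Result: Balanced


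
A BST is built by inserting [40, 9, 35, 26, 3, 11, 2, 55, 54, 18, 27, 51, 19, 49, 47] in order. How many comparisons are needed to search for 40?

Search path for 40: 40
Found: True
Comparisons: 1


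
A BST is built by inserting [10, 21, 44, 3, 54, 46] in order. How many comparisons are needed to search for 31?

Search path for 31: 10 -> 21 -> 44
Found: False
Comparisons: 3


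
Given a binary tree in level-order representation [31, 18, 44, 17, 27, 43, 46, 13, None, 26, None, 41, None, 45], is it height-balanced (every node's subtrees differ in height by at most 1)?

Tree (level-order array): [31, 18, 44, 17, 27, 43, 46, 13, None, 26, None, 41, None, 45]
Definition: a tree is height-balanced if, at every node, |h(left) - h(right)| <= 1 (empty subtree has height -1).
Bottom-up per-node check:
  node 13: h_left=-1, h_right=-1, diff=0 [OK], height=0
  node 17: h_left=0, h_right=-1, diff=1 [OK], height=1
  node 26: h_left=-1, h_right=-1, diff=0 [OK], height=0
  node 27: h_left=0, h_right=-1, diff=1 [OK], height=1
  node 18: h_left=1, h_right=1, diff=0 [OK], height=2
  node 41: h_left=-1, h_right=-1, diff=0 [OK], height=0
  node 43: h_left=0, h_right=-1, diff=1 [OK], height=1
  node 45: h_left=-1, h_right=-1, diff=0 [OK], height=0
  node 46: h_left=0, h_right=-1, diff=1 [OK], height=1
  node 44: h_left=1, h_right=1, diff=0 [OK], height=2
  node 31: h_left=2, h_right=2, diff=0 [OK], height=3
All nodes satisfy the balance condition.
Result: Balanced


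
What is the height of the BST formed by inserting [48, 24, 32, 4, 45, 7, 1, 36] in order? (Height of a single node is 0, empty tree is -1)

Insertion order: [48, 24, 32, 4, 45, 7, 1, 36]
Tree (level-order array): [48, 24, None, 4, 32, 1, 7, None, 45, None, None, None, None, 36]
Compute height bottom-up (empty subtree = -1):
  height(1) = 1 + max(-1, -1) = 0
  height(7) = 1 + max(-1, -1) = 0
  height(4) = 1 + max(0, 0) = 1
  height(36) = 1 + max(-1, -1) = 0
  height(45) = 1 + max(0, -1) = 1
  height(32) = 1 + max(-1, 1) = 2
  height(24) = 1 + max(1, 2) = 3
  height(48) = 1 + max(3, -1) = 4
Height = 4


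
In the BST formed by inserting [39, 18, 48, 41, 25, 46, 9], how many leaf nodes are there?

Tree built from: [39, 18, 48, 41, 25, 46, 9]
Tree (level-order array): [39, 18, 48, 9, 25, 41, None, None, None, None, None, None, 46]
Rule: A leaf has 0 children.
Per-node child counts:
  node 39: 2 child(ren)
  node 18: 2 child(ren)
  node 9: 0 child(ren)
  node 25: 0 child(ren)
  node 48: 1 child(ren)
  node 41: 1 child(ren)
  node 46: 0 child(ren)
Matching nodes: [9, 25, 46]
Count of leaf nodes: 3


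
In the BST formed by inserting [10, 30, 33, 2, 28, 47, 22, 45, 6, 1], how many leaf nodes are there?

Tree built from: [10, 30, 33, 2, 28, 47, 22, 45, 6, 1]
Tree (level-order array): [10, 2, 30, 1, 6, 28, 33, None, None, None, None, 22, None, None, 47, None, None, 45]
Rule: A leaf has 0 children.
Per-node child counts:
  node 10: 2 child(ren)
  node 2: 2 child(ren)
  node 1: 0 child(ren)
  node 6: 0 child(ren)
  node 30: 2 child(ren)
  node 28: 1 child(ren)
  node 22: 0 child(ren)
  node 33: 1 child(ren)
  node 47: 1 child(ren)
  node 45: 0 child(ren)
Matching nodes: [1, 6, 22, 45]
Count of leaf nodes: 4


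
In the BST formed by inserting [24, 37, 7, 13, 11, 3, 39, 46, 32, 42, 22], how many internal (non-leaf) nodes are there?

Tree built from: [24, 37, 7, 13, 11, 3, 39, 46, 32, 42, 22]
Tree (level-order array): [24, 7, 37, 3, 13, 32, 39, None, None, 11, 22, None, None, None, 46, None, None, None, None, 42]
Rule: An internal node has at least one child.
Per-node child counts:
  node 24: 2 child(ren)
  node 7: 2 child(ren)
  node 3: 0 child(ren)
  node 13: 2 child(ren)
  node 11: 0 child(ren)
  node 22: 0 child(ren)
  node 37: 2 child(ren)
  node 32: 0 child(ren)
  node 39: 1 child(ren)
  node 46: 1 child(ren)
  node 42: 0 child(ren)
Matching nodes: [24, 7, 13, 37, 39, 46]
Count of internal (non-leaf) nodes: 6


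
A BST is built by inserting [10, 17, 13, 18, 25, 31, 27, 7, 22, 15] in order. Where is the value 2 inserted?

Starting tree (level order): [10, 7, 17, None, None, 13, 18, None, 15, None, 25, None, None, 22, 31, None, None, 27]
Insertion path: 10 -> 7
Result: insert 2 as left child of 7
Final tree (level order): [10, 7, 17, 2, None, 13, 18, None, None, None, 15, None, 25, None, None, 22, 31, None, None, 27]


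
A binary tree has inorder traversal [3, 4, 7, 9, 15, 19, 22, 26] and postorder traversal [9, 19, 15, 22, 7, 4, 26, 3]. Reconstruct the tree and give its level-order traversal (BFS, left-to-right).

Inorder:   [3, 4, 7, 9, 15, 19, 22, 26]
Postorder: [9, 19, 15, 22, 7, 4, 26, 3]
Algorithm: postorder visits root last, so walk postorder right-to-left;
each value is the root of the current inorder slice — split it at that
value, recurse on the right subtree first, then the left.
Recursive splits:
  root=3; inorder splits into left=[], right=[4, 7, 9, 15, 19, 22, 26]
  root=26; inorder splits into left=[4, 7, 9, 15, 19, 22], right=[]
  root=4; inorder splits into left=[], right=[7, 9, 15, 19, 22]
  root=7; inorder splits into left=[], right=[9, 15, 19, 22]
  root=22; inorder splits into left=[9, 15, 19], right=[]
  root=15; inorder splits into left=[9], right=[19]
  root=19; inorder splits into left=[], right=[]
  root=9; inorder splits into left=[], right=[]
Reconstructed level-order: [3, 26, 4, 7, 22, 15, 9, 19]


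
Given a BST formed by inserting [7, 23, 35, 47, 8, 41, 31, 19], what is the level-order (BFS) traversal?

Tree insertion order: [7, 23, 35, 47, 8, 41, 31, 19]
Tree (level-order array): [7, None, 23, 8, 35, None, 19, 31, 47, None, None, None, None, 41]
BFS from the root, enqueuing left then right child of each popped node:
  queue [7] -> pop 7, enqueue [23], visited so far: [7]
  queue [23] -> pop 23, enqueue [8, 35], visited so far: [7, 23]
  queue [8, 35] -> pop 8, enqueue [19], visited so far: [7, 23, 8]
  queue [35, 19] -> pop 35, enqueue [31, 47], visited so far: [7, 23, 8, 35]
  queue [19, 31, 47] -> pop 19, enqueue [none], visited so far: [7, 23, 8, 35, 19]
  queue [31, 47] -> pop 31, enqueue [none], visited so far: [7, 23, 8, 35, 19, 31]
  queue [47] -> pop 47, enqueue [41], visited so far: [7, 23, 8, 35, 19, 31, 47]
  queue [41] -> pop 41, enqueue [none], visited so far: [7, 23, 8, 35, 19, 31, 47, 41]
Result: [7, 23, 8, 35, 19, 31, 47, 41]


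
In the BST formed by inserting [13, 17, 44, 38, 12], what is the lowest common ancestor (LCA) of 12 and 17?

Tree insertion order: [13, 17, 44, 38, 12]
Tree (level-order array): [13, 12, 17, None, None, None, 44, 38]
In a BST, the LCA of p=12, q=17 is the first node v on the
root-to-leaf path with p <= v <= q (go left if both < v, right if both > v).
Walk from root:
  at 13: 12 <= 13 <= 17, this is the LCA
LCA = 13


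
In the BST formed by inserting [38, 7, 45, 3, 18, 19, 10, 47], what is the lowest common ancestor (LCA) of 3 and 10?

Tree insertion order: [38, 7, 45, 3, 18, 19, 10, 47]
Tree (level-order array): [38, 7, 45, 3, 18, None, 47, None, None, 10, 19]
In a BST, the LCA of p=3, q=10 is the first node v on the
root-to-leaf path with p <= v <= q (go left if both < v, right if both > v).
Walk from root:
  at 38: both 3 and 10 < 38, go left
  at 7: 3 <= 7 <= 10, this is the LCA
LCA = 7


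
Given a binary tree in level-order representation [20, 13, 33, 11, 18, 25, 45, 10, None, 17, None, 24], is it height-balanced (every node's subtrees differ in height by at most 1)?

Tree (level-order array): [20, 13, 33, 11, 18, 25, 45, 10, None, 17, None, 24]
Definition: a tree is height-balanced if, at every node, |h(left) - h(right)| <= 1 (empty subtree has height -1).
Bottom-up per-node check:
  node 10: h_left=-1, h_right=-1, diff=0 [OK], height=0
  node 11: h_left=0, h_right=-1, diff=1 [OK], height=1
  node 17: h_left=-1, h_right=-1, diff=0 [OK], height=0
  node 18: h_left=0, h_right=-1, diff=1 [OK], height=1
  node 13: h_left=1, h_right=1, diff=0 [OK], height=2
  node 24: h_left=-1, h_right=-1, diff=0 [OK], height=0
  node 25: h_left=0, h_right=-1, diff=1 [OK], height=1
  node 45: h_left=-1, h_right=-1, diff=0 [OK], height=0
  node 33: h_left=1, h_right=0, diff=1 [OK], height=2
  node 20: h_left=2, h_right=2, diff=0 [OK], height=3
All nodes satisfy the balance condition.
Result: Balanced


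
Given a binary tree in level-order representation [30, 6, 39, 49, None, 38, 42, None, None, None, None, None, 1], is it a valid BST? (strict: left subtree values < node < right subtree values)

Level-order array: [30, 6, 39, 49, None, 38, 42, None, None, None, None, None, 1]
Validate using subtree bounds (lo, hi): at each node, require lo < value < hi,
then recurse left with hi=value and right with lo=value.
Preorder trace (stopping at first violation):
  at node 30 with bounds (-inf, +inf): OK
  at node 6 with bounds (-inf, 30): OK
  at node 49 with bounds (-inf, 6): VIOLATION
Node 49 violates its bound: not (-inf < 49 < 6).
Result: Not a valid BST


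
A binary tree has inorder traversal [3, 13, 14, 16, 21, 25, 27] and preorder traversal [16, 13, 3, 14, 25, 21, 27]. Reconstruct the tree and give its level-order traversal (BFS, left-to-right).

Inorder:  [3, 13, 14, 16, 21, 25, 27]
Preorder: [16, 13, 3, 14, 25, 21, 27]
Algorithm: preorder visits root first, so consume preorder in order;
for each root, split the current inorder slice at that value into
left-subtree inorder and right-subtree inorder, then recurse.
Recursive splits:
  root=16; inorder splits into left=[3, 13, 14], right=[21, 25, 27]
  root=13; inorder splits into left=[3], right=[14]
  root=3; inorder splits into left=[], right=[]
  root=14; inorder splits into left=[], right=[]
  root=25; inorder splits into left=[21], right=[27]
  root=21; inorder splits into left=[], right=[]
  root=27; inorder splits into left=[], right=[]
Reconstructed level-order: [16, 13, 25, 3, 14, 21, 27]


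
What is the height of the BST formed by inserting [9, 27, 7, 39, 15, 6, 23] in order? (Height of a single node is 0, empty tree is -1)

Insertion order: [9, 27, 7, 39, 15, 6, 23]
Tree (level-order array): [9, 7, 27, 6, None, 15, 39, None, None, None, 23]
Compute height bottom-up (empty subtree = -1):
  height(6) = 1 + max(-1, -1) = 0
  height(7) = 1 + max(0, -1) = 1
  height(23) = 1 + max(-1, -1) = 0
  height(15) = 1 + max(-1, 0) = 1
  height(39) = 1 + max(-1, -1) = 0
  height(27) = 1 + max(1, 0) = 2
  height(9) = 1 + max(1, 2) = 3
Height = 3


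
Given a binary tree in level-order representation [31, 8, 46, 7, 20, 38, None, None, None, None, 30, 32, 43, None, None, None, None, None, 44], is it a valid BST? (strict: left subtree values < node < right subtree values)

Level-order array: [31, 8, 46, 7, 20, 38, None, None, None, None, 30, 32, 43, None, None, None, None, None, 44]
Validate using subtree bounds (lo, hi): at each node, require lo < value < hi,
then recurse left with hi=value and right with lo=value.
Preorder trace (stopping at first violation):
  at node 31 with bounds (-inf, +inf): OK
  at node 8 with bounds (-inf, 31): OK
  at node 7 with bounds (-inf, 8): OK
  at node 20 with bounds (8, 31): OK
  at node 30 with bounds (20, 31): OK
  at node 46 with bounds (31, +inf): OK
  at node 38 with bounds (31, 46): OK
  at node 32 with bounds (31, 38): OK
  at node 43 with bounds (38, 46): OK
  at node 44 with bounds (43, 46): OK
No violation found at any node.
Result: Valid BST


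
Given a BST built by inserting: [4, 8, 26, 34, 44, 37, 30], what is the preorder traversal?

Tree insertion order: [4, 8, 26, 34, 44, 37, 30]
Tree (level-order array): [4, None, 8, None, 26, None, 34, 30, 44, None, None, 37]
Preorder traversal: [4, 8, 26, 34, 30, 44, 37]


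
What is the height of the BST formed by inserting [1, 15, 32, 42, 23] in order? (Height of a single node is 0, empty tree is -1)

Insertion order: [1, 15, 32, 42, 23]
Tree (level-order array): [1, None, 15, None, 32, 23, 42]
Compute height bottom-up (empty subtree = -1):
  height(23) = 1 + max(-1, -1) = 0
  height(42) = 1 + max(-1, -1) = 0
  height(32) = 1 + max(0, 0) = 1
  height(15) = 1 + max(-1, 1) = 2
  height(1) = 1 + max(-1, 2) = 3
Height = 3


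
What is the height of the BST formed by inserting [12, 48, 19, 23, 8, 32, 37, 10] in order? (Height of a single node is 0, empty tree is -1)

Insertion order: [12, 48, 19, 23, 8, 32, 37, 10]
Tree (level-order array): [12, 8, 48, None, 10, 19, None, None, None, None, 23, None, 32, None, 37]
Compute height bottom-up (empty subtree = -1):
  height(10) = 1 + max(-1, -1) = 0
  height(8) = 1 + max(-1, 0) = 1
  height(37) = 1 + max(-1, -1) = 0
  height(32) = 1 + max(-1, 0) = 1
  height(23) = 1 + max(-1, 1) = 2
  height(19) = 1 + max(-1, 2) = 3
  height(48) = 1 + max(3, -1) = 4
  height(12) = 1 + max(1, 4) = 5
Height = 5


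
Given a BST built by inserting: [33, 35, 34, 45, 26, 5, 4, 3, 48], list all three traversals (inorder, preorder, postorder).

Tree insertion order: [33, 35, 34, 45, 26, 5, 4, 3, 48]
Tree (level-order array): [33, 26, 35, 5, None, 34, 45, 4, None, None, None, None, 48, 3]
Inorder (L, root, R): [3, 4, 5, 26, 33, 34, 35, 45, 48]
Preorder (root, L, R): [33, 26, 5, 4, 3, 35, 34, 45, 48]
Postorder (L, R, root): [3, 4, 5, 26, 34, 48, 45, 35, 33]


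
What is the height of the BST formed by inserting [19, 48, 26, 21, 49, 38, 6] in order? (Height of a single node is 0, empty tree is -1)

Insertion order: [19, 48, 26, 21, 49, 38, 6]
Tree (level-order array): [19, 6, 48, None, None, 26, 49, 21, 38]
Compute height bottom-up (empty subtree = -1):
  height(6) = 1 + max(-1, -1) = 0
  height(21) = 1 + max(-1, -1) = 0
  height(38) = 1 + max(-1, -1) = 0
  height(26) = 1 + max(0, 0) = 1
  height(49) = 1 + max(-1, -1) = 0
  height(48) = 1 + max(1, 0) = 2
  height(19) = 1 + max(0, 2) = 3
Height = 3


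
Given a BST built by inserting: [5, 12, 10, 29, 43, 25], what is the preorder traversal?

Tree insertion order: [5, 12, 10, 29, 43, 25]
Tree (level-order array): [5, None, 12, 10, 29, None, None, 25, 43]
Preorder traversal: [5, 12, 10, 29, 25, 43]


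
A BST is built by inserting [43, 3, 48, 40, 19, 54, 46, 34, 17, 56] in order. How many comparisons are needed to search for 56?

Search path for 56: 43 -> 48 -> 54 -> 56
Found: True
Comparisons: 4


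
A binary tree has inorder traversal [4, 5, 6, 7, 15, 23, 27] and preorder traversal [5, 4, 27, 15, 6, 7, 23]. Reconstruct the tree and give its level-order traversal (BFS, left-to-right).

Inorder:  [4, 5, 6, 7, 15, 23, 27]
Preorder: [5, 4, 27, 15, 6, 7, 23]
Algorithm: preorder visits root first, so consume preorder in order;
for each root, split the current inorder slice at that value into
left-subtree inorder and right-subtree inorder, then recurse.
Recursive splits:
  root=5; inorder splits into left=[4], right=[6, 7, 15, 23, 27]
  root=4; inorder splits into left=[], right=[]
  root=27; inorder splits into left=[6, 7, 15, 23], right=[]
  root=15; inorder splits into left=[6, 7], right=[23]
  root=6; inorder splits into left=[], right=[7]
  root=7; inorder splits into left=[], right=[]
  root=23; inorder splits into left=[], right=[]
Reconstructed level-order: [5, 4, 27, 15, 6, 23, 7]


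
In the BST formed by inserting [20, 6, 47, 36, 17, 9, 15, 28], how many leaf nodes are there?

Tree built from: [20, 6, 47, 36, 17, 9, 15, 28]
Tree (level-order array): [20, 6, 47, None, 17, 36, None, 9, None, 28, None, None, 15]
Rule: A leaf has 0 children.
Per-node child counts:
  node 20: 2 child(ren)
  node 6: 1 child(ren)
  node 17: 1 child(ren)
  node 9: 1 child(ren)
  node 15: 0 child(ren)
  node 47: 1 child(ren)
  node 36: 1 child(ren)
  node 28: 0 child(ren)
Matching nodes: [15, 28]
Count of leaf nodes: 2


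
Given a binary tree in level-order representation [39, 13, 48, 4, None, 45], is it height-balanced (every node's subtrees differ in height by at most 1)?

Tree (level-order array): [39, 13, 48, 4, None, 45]
Definition: a tree is height-balanced if, at every node, |h(left) - h(right)| <= 1 (empty subtree has height -1).
Bottom-up per-node check:
  node 4: h_left=-1, h_right=-1, diff=0 [OK], height=0
  node 13: h_left=0, h_right=-1, diff=1 [OK], height=1
  node 45: h_left=-1, h_right=-1, diff=0 [OK], height=0
  node 48: h_left=0, h_right=-1, diff=1 [OK], height=1
  node 39: h_left=1, h_right=1, diff=0 [OK], height=2
All nodes satisfy the balance condition.
Result: Balanced


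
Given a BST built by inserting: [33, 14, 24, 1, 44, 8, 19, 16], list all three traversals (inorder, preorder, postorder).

Tree insertion order: [33, 14, 24, 1, 44, 8, 19, 16]
Tree (level-order array): [33, 14, 44, 1, 24, None, None, None, 8, 19, None, None, None, 16]
Inorder (L, root, R): [1, 8, 14, 16, 19, 24, 33, 44]
Preorder (root, L, R): [33, 14, 1, 8, 24, 19, 16, 44]
Postorder (L, R, root): [8, 1, 16, 19, 24, 14, 44, 33]


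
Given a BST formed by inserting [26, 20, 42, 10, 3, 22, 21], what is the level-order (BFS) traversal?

Tree insertion order: [26, 20, 42, 10, 3, 22, 21]
Tree (level-order array): [26, 20, 42, 10, 22, None, None, 3, None, 21]
BFS from the root, enqueuing left then right child of each popped node:
  queue [26] -> pop 26, enqueue [20, 42], visited so far: [26]
  queue [20, 42] -> pop 20, enqueue [10, 22], visited so far: [26, 20]
  queue [42, 10, 22] -> pop 42, enqueue [none], visited so far: [26, 20, 42]
  queue [10, 22] -> pop 10, enqueue [3], visited so far: [26, 20, 42, 10]
  queue [22, 3] -> pop 22, enqueue [21], visited so far: [26, 20, 42, 10, 22]
  queue [3, 21] -> pop 3, enqueue [none], visited so far: [26, 20, 42, 10, 22, 3]
  queue [21] -> pop 21, enqueue [none], visited so far: [26, 20, 42, 10, 22, 3, 21]
Result: [26, 20, 42, 10, 22, 3, 21]


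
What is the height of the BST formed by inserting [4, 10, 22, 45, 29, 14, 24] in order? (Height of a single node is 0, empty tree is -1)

Insertion order: [4, 10, 22, 45, 29, 14, 24]
Tree (level-order array): [4, None, 10, None, 22, 14, 45, None, None, 29, None, 24]
Compute height bottom-up (empty subtree = -1):
  height(14) = 1 + max(-1, -1) = 0
  height(24) = 1 + max(-1, -1) = 0
  height(29) = 1 + max(0, -1) = 1
  height(45) = 1 + max(1, -1) = 2
  height(22) = 1 + max(0, 2) = 3
  height(10) = 1 + max(-1, 3) = 4
  height(4) = 1 + max(-1, 4) = 5
Height = 5


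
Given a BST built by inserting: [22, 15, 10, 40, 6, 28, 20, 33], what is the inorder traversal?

Tree insertion order: [22, 15, 10, 40, 6, 28, 20, 33]
Tree (level-order array): [22, 15, 40, 10, 20, 28, None, 6, None, None, None, None, 33]
Inorder traversal: [6, 10, 15, 20, 22, 28, 33, 40]


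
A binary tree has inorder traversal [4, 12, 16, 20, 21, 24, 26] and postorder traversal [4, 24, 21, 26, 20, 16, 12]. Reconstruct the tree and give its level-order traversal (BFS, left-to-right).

Inorder:   [4, 12, 16, 20, 21, 24, 26]
Postorder: [4, 24, 21, 26, 20, 16, 12]
Algorithm: postorder visits root last, so walk postorder right-to-left;
each value is the root of the current inorder slice — split it at that
value, recurse on the right subtree first, then the left.
Recursive splits:
  root=12; inorder splits into left=[4], right=[16, 20, 21, 24, 26]
  root=16; inorder splits into left=[], right=[20, 21, 24, 26]
  root=20; inorder splits into left=[], right=[21, 24, 26]
  root=26; inorder splits into left=[21, 24], right=[]
  root=21; inorder splits into left=[], right=[24]
  root=24; inorder splits into left=[], right=[]
  root=4; inorder splits into left=[], right=[]
Reconstructed level-order: [12, 4, 16, 20, 26, 21, 24]


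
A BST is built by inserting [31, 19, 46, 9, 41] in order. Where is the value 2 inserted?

Starting tree (level order): [31, 19, 46, 9, None, 41]
Insertion path: 31 -> 19 -> 9
Result: insert 2 as left child of 9
Final tree (level order): [31, 19, 46, 9, None, 41, None, 2]


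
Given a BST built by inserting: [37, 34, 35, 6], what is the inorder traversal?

Tree insertion order: [37, 34, 35, 6]
Tree (level-order array): [37, 34, None, 6, 35]
Inorder traversal: [6, 34, 35, 37]


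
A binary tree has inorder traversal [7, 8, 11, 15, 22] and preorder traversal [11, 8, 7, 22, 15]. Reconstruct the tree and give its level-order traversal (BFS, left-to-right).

Inorder:  [7, 8, 11, 15, 22]
Preorder: [11, 8, 7, 22, 15]
Algorithm: preorder visits root first, so consume preorder in order;
for each root, split the current inorder slice at that value into
left-subtree inorder and right-subtree inorder, then recurse.
Recursive splits:
  root=11; inorder splits into left=[7, 8], right=[15, 22]
  root=8; inorder splits into left=[7], right=[]
  root=7; inorder splits into left=[], right=[]
  root=22; inorder splits into left=[15], right=[]
  root=15; inorder splits into left=[], right=[]
Reconstructed level-order: [11, 8, 22, 7, 15]


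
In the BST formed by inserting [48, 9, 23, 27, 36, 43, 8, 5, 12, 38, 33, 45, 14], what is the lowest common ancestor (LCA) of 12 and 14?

Tree insertion order: [48, 9, 23, 27, 36, 43, 8, 5, 12, 38, 33, 45, 14]
Tree (level-order array): [48, 9, None, 8, 23, 5, None, 12, 27, None, None, None, 14, None, 36, None, None, 33, 43, None, None, 38, 45]
In a BST, the LCA of p=12, q=14 is the first node v on the
root-to-leaf path with p <= v <= q (go left if both < v, right if both > v).
Walk from root:
  at 48: both 12 and 14 < 48, go left
  at 9: both 12 and 14 > 9, go right
  at 23: both 12 and 14 < 23, go left
  at 12: 12 <= 12 <= 14, this is the LCA
LCA = 12


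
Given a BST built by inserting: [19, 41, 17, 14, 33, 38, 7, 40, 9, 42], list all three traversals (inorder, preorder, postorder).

Tree insertion order: [19, 41, 17, 14, 33, 38, 7, 40, 9, 42]
Tree (level-order array): [19, 17, 41, 14, None, 33, 42, 7, None, None, 38, None, None, None, 9, None, 40]
Inorder (L, root, R): [7, 9, 14, 17, 19, 33, 38, 40, 41, 42]
Preorder (root, L, R): [19, 17, 14, 7, 9, 41, 33, 38, 40, 42]
Postorder (L, R, root): [9, 7, 14, 17, 40, 38, 33, 42, 41, 19]


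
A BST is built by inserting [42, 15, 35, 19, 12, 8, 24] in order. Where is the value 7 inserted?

Starting tree (level order): [42, 15, None, 12, 35, 8, None, 19, None, None, None, None, 24]
Insertion path: 42 -> 15 -> 12 -> 8
Result: insert 7 as left child of 8
Final tree (level order): [42, 15, None, 12, 35, 8, None, 19, None, 7, None, None, 24]
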